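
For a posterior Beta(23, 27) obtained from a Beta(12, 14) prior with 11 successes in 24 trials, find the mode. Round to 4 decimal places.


Mode = (alpha - 1) / (alpha + beta - 2)
= 22 / 48
= 0.4583

0.4583


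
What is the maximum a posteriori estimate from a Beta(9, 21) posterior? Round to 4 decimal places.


The MAP estimate equals the mode of the distribution.
Mode of Beta(a,b) = (a-1)/(a+b-2)
= 8/28
= 0.2857

0.2857


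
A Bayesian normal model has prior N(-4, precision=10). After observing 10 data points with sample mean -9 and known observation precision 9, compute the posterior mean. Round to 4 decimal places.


Posterior mean = (prior_precision * prior_mean + n * data_precision * data_mean) / (prior_precision + n * data_precision)
Numerator = 10*-4 + 10*9*-9 = -850
Denominator = 10 + 10*9 = 100
Posterior mean = -8.5

-8.5


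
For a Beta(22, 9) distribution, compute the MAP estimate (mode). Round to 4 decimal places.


MAP = mode = (a-1)/(a+b-2)
= (22-1)/(22+9-2)
= 21/29 = 0.7241

0.7241


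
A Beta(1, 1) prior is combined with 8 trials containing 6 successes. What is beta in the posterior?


In conjugate updating:
beta_posterior = beta_prior + (n - k)
= 1 + (8 - 6)
= 1 + 2 = 3

3


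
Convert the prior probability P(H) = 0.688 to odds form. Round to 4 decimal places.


P(not H) = 1 - 0.688 = 0.312
Odds = 0.688 / 0.312 = 2.2051

2.2051


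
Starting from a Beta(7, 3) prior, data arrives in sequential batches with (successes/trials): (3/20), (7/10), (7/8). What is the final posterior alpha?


In sequential Bayesian updating, we sum all successes.
Total successes = 17
Final alpha = 7 + 17 = 24

24


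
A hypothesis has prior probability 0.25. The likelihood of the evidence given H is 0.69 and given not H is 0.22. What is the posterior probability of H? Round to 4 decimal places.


Using Bayes' theorem:
P(E) = 0.25 * 0.69 + 0.75 * 0.22
P(E) = 0.3375
P(H|E) = (0.25 * 0.69) / 0.3375 = 0.5111

0.5111


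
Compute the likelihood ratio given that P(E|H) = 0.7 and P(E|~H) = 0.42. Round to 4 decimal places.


LR = P(E|H) / P(E|~H)
= 0.7 / 0.42 = 1.6667

1.6667


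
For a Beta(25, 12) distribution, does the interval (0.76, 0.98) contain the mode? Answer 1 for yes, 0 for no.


Mode of Beta(a,b) = (a-1)/(a+b-2)
= (25-1)/(25+12-2) = 0.6857
Check: 0.76 <= 0.6857 <= 0.98?
Result: 0

0


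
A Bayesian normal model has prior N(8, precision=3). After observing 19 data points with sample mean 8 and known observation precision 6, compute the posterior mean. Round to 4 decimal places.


Posterior mean = (prior_precision * prior_mean + n * data_precision * data_mean) / (prior_precision + n * data_precision)
Numerator = 3*8 + 19*6*8 = 936
Denominator = 3 + 19*6 = 117
Posterior mean = 8.0

8.0


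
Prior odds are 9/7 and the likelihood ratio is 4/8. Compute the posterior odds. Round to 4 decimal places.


Posterior odds = prior odds * likelihood ratio
= (9/7) * (4/8)
= 36 / 56
= 0.6429

0.6429


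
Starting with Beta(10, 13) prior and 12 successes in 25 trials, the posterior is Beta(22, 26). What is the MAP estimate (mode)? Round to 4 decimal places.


The mode of Beta(a, b) when a > 1 and b > 1 is (a-1)/(a+b-2)
= (22 - 1) / (22 + 26 - 2)
= 21 / 46
= 0.4565

0.4565


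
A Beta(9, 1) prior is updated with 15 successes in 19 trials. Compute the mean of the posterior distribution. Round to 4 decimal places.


After update: Beta(24, 5)
Mean = 24 / (24 + 5) = 24 / 29
= 0.8276

0.8276


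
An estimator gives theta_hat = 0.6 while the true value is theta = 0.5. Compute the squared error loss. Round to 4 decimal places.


The squared error loss is (theta_hat - theta)^2
= (0.6 - 0.5)^2
= (0.1)^2 = 0.01

0.01


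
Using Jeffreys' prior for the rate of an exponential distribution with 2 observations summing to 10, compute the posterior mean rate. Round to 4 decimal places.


Jeffreys' prior leads to posterior Gamma(2, 10).
Mean = 2/10 = 0.2

0.2


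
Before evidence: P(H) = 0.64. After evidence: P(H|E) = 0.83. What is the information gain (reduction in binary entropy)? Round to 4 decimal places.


Prior entropy = 0.9427
Posterior entropy = 0.6577
Information gain = 0.9427 - 0.6577 = 0.285

0.285


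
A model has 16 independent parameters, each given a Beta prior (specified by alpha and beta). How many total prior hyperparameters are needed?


Each Beta prior needs 2 hyperparameters (alpha and beta).
Total = 2 * 16 = 32

32


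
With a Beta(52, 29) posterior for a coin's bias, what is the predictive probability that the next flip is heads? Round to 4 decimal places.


The predictive probability equals the posterior mean.
P(next = heads) = alpha / (alpha + beta)
= 52 / 81 = 0.642

0.642


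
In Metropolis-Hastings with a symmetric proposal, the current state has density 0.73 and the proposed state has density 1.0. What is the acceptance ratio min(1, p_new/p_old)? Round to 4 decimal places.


Ratio = p_new / p_old = 1.0 / 0.73 = 1.3699
Acceptance = min(1, 1.3699) = 1.0

1.0


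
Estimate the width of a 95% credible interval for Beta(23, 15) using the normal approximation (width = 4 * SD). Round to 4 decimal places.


For Beta(a,b): Var = ab/((a+b)^2(a+b+1))
Var = 0.0061, SD = 0.0783
Approximate 95% CI width = 4 * 0.0783 = 0.3131

0.3131


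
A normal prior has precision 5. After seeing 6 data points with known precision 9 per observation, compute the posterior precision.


In the conjugate normal model, precisions add:
tau_posterior = tau_prior + n * tau_data
= 5 + 6*9 = 59

59


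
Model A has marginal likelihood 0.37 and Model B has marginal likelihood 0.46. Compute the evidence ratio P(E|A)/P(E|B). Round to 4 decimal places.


Evidence ratio = P(E|A) / P(E|B)
= 0.37 / 0.46
= 0.8043

0.8043


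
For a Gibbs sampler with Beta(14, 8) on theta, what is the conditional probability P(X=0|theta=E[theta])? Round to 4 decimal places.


E[theta] = 14/(14+8) = 0.6364
P(X=0|theta) = 1 - theta = 0.3636

0.3636


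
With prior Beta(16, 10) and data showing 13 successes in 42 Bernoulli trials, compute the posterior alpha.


Conjugate update: alpha_posterior = alpha_prior + k
= 16 + 13 = 29

29


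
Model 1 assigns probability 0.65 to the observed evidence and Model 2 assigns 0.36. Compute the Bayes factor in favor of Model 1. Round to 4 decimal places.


BF = P(data|M1) / P(data|M2)
= 0.65 / 0.36 = 1.8056

1.8056


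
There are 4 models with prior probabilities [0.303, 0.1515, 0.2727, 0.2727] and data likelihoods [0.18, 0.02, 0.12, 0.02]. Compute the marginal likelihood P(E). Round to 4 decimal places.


P(E) = sum over models of P(M_i) * P(E|M_i)
= 0.303*0.18 + 0.1515*0.02 + 0.2727*0.12 + 0.2727*0.02
= 0.0957

0.0957


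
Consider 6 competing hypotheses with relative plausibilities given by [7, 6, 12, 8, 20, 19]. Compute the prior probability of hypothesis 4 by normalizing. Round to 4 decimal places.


Sum of weights = 7 + 6 + 12 + 8 + 20 + 19 = 72
Normalized prior for H4 = 8 / 72
= 0.1111

0.1111


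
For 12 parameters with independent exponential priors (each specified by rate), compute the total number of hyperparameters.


A exponential prior has 1 hyperparameter per parameter.
Total = 12 * 1 = 12

12


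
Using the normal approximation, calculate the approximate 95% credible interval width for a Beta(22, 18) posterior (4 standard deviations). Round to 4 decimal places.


Var(Beta) = 22*18/(40^2 * 41) = 0.006
SD = 0.0777
Width ~ 4*SD = 0.3108

0.3108


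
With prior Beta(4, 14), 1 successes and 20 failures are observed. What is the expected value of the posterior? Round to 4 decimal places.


Posterior = Beta(5, 34)
E[theta] = alpha/(alpha+beta)
= 5/39 = 0.1282

0.1282


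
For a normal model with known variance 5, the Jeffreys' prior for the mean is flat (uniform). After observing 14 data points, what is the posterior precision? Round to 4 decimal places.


Jeffreys' prior for normal mean (known variance) is flat.
Prior precision = 0.
Posterior precision = prior_prec + n/sigma^2 = 0 + 14/5
= 2.8

2.8


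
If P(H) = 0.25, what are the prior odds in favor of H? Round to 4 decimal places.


Prior odds = P(H) / (1 - P(H))
= 0.25 / 0.75
= 0.3333

0.3333


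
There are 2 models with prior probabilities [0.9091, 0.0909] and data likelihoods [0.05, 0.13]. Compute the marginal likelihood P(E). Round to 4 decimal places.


P(E) = sum over models of P(M_i) * P(E|M_i)
= 0.9091*0.05 + 0.0909*0.13
= 0.0573

0.0573


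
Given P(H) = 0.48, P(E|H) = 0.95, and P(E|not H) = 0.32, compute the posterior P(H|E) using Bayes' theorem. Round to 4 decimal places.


By Bayes' theorem: P(H|E) = P(E|H)*P(H) / P(E)
P(E) = P(E|H)*P(H) + P(E|not H)*P(not H)
P(E) = 0.95*0.48 + 0.32*0.52 = 0.6224
P(H|E) = 0.95*0.48 / 0.6224 = 0.7326

0.7326


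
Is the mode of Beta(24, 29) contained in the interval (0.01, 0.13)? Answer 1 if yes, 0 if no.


Mode = (a-1)/(a+b-2) = 23/51 = 0.451
Interval: (0.01, 0.13)
Contains mode? 0

0


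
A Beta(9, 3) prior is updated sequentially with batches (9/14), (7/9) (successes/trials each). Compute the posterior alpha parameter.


Sequential conjugate updating is equivalent to a single batch update.
Total successes across all batches = 16
alpha_posterior = alpha_prior + total_successes = 9 + 16
= 25

25


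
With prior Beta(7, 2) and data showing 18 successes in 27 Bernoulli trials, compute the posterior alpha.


Conjugate update: alpha_posterior = alpha_prior + k
= 7 + 18 = 25

25


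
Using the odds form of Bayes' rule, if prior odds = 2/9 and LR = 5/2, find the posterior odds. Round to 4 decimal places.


Bayes' rule in odds form: posterior odds = prior odds * LR
= (2 * 5) / (9 * 2)
= 10/18 = 0.5556

0.5556


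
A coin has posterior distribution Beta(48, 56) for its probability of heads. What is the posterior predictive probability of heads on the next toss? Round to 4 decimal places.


Posterior predictive = E[theta] = alpha/(alpha+beta)
= 48/104
= 0.4615

0.4615


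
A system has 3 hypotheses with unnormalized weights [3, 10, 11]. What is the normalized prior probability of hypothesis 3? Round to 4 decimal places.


The normalized prior is the weight divided by the total.
Total weight = 24
P(H3) = 11 / 24 = 0.4583

0.4583


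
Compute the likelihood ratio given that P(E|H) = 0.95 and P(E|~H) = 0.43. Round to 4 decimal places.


LR = P(E|H) / P(E|~H)
= 0.95 / 0.43 = 2.2093

2.2093


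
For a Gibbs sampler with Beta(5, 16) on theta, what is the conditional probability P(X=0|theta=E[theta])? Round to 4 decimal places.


E[theta] = 5/(5+16) = 0.2381
P(X=0|theta) = 1 - theta = 0.7619

0.7619


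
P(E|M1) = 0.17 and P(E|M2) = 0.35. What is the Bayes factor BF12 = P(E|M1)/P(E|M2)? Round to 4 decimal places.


Bayes factor BF12 = P(E|M1) / P(E|M2)
= 0.17 / 0.35
= 0.4857

0.4857


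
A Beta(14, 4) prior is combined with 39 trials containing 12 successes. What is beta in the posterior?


In conjugate updating:
beta_posterior = beta_prior + (n - k)
= 4 + (39 - 12)
= 4 + 27 = 31

31


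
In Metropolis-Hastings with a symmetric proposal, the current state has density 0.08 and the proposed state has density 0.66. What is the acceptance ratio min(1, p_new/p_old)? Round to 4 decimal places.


Ratio = p_new / p_old = 0.66 / 0.08 = 8.25
Acceptance = min(1, 8.25) = 1.0

1.0


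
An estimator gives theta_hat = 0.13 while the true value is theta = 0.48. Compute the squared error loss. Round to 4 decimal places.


The squared error loss is (theta_hat - theta)^2
= (0.13 - 0.48)^2
= (-0.35)^2 = 0.1225

0.1225


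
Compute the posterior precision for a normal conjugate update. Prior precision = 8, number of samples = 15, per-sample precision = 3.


tau_post = tau_0 + n * tau
= 8 + 15 * 3 = 53

53


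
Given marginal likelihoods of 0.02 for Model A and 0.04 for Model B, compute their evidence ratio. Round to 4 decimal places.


Ratio = ML(A) / ML(B) = 0.02/0.04
= 0.5

0.5


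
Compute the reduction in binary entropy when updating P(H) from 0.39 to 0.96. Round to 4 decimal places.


H_before = -p*log2(p) - (1-p)*log2(1-p) for p=0.39: 0.9648
H_after for p=0.96: 0.2423
Reduction = 0.9648 - 0.2423 = 0.7225

0.7225


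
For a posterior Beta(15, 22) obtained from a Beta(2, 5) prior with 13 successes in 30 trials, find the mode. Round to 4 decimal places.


Mode = (alpha - 1) / (alpha + beta - 2)
= 14 / 35
= 0.4

0.4


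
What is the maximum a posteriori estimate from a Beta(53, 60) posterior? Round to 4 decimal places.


The MAP estimate equals the mode of the distribution.
Mode of Beta(a,b) = (a-1)/(a+b-2)
= 52/111
= 0.4685

0.4685


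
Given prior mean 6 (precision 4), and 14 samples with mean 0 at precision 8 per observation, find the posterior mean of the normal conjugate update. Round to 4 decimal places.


The posterior mean is a precision-weighted average of prior and data.
Post. prec. = 4 + 112 = 116
Post. mean = (24 + 0)/116 = 24/116 = 0.2069

0.2069


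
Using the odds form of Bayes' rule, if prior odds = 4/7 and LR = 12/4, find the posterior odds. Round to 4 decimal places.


Bayes' rule in odds form: posterior odds = prior odds * LR
= (4 * 12) / (7 * 4)
= 48/28 = 1.7143

1.7143


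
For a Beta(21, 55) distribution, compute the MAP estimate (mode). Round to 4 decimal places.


MAP = mode = (a-1)/(a+b-2)
= (21-1)/(21+55-2)
= 20/74 = 0.2703

0.2703


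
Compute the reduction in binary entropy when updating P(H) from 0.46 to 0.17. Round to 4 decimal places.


H_before = -p*log2(p) - (1-p)*log2(1-p) for p=0.46: 0.9954
H_after for p=0.17: 0.6577
Reduction = 0.9954 - 0.6577 = 0.3377

0.3377


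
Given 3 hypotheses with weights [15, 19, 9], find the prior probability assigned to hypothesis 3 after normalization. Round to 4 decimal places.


To normalize, divide each weight by the sum of all weights.
Sum = 43
Prior(H3) = 9/43 = 0.2093

0.2093


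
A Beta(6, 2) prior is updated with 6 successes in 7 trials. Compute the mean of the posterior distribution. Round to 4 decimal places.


After update: Beta(12, 3)
Mean = 12 / (12 + 3) = 12 / 15
= 0.8

0.8


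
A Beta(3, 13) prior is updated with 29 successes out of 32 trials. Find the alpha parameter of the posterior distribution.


In the Beta-Binomial conjugate update:
alpha_post = alpha_prior + successes
= 3 + 29
= 32

32


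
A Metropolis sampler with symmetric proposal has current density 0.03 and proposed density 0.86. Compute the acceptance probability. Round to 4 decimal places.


For symmetric proposals, acceptance = min(1, pi(x*)/pi(x))
= min(1, 0.86/0.03)
= min(1, 28.6667) = 1.0

1.0


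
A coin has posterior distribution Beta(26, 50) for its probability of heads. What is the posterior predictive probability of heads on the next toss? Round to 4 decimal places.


Posterior predictive = E[theta] = alpha/(alpha+beta)
= 26/76
= 0.3421

0.3421


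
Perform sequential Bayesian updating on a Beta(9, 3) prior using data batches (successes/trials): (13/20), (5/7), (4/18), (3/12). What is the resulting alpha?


Accumulate successes: 25
Posterior alpha = prior alpha + sum of successes
= 9 + 25 = 34

34


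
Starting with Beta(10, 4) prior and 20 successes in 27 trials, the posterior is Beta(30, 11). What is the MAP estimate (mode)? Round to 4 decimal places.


The mode of Beta(a, b) when a > 1 and b > 1 is (a-1)/(a+b-2)
= (30 - 1) / (30 + 11 - 2)
= 29 / 39
= 0.7436

0.7436


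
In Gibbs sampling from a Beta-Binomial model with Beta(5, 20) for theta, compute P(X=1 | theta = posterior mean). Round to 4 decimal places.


Posterior mean = alpha/(alpha+beta) = 5/25 = 0.2
P(X=1|theta=mean) = theta = 0.2

0.2


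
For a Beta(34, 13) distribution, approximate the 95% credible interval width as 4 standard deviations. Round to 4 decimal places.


Variance of Beta(a,b) = ab / ((a+b)^2 * (a+b+1))
= 34*13 / ((47)^2 * 48)
= 0.0042
SD = sqrt(0.0042) = 0.0646
Width = 4 * SD = 0.2583

0.2583


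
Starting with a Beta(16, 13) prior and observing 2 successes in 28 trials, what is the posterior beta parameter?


Posterior beta = prior beta + failures
Failures = 28 - 2 = 26
beta_post = 13 + 26 = 39

39


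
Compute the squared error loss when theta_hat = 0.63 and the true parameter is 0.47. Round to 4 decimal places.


L = (theta_hat - theta_true)^2
= (0.63 - 0.47)^2
= 0.16^2 = 0.0256

0.0256


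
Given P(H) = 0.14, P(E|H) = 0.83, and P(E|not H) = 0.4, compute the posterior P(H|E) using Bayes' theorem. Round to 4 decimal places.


By Bayes' theorem: P(H|E) = P(E|H)*P(H) / P(E)
P(E) = P(E|H)*P(H) + P(E|not H)*P(not H)
P(E) = 0.83*0.14 + 0.4*0.86 = 0.4602
P(H|E) = 0.83*0.14 / 0.4602 = 0.2525

0.2525


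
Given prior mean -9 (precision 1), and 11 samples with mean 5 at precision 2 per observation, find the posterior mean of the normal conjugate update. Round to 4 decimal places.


The posterior mean is a precision-weighted average of prior and data.
Post. prec. = 1 + 22 = 23
Post. mean = (-9 + 110)/23 = 101/23 = 4.3913

4.3913


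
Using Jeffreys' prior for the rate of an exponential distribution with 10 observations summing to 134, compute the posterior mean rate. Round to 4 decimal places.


Jeffreys' prior leads to posterior Gamma(10, 134).
Mean = 10/134 = 0.0746

0.0746


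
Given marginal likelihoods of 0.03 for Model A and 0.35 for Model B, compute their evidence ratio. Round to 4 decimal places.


Ratio = ML(A) / ML(B) = 0.03/0.35
= 0.0857

0.0857


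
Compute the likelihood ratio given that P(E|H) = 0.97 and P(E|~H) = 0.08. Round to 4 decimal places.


LR = P(E|H) / P(E|~H)
= 0.97 / 0.08 = 12.125

12.125


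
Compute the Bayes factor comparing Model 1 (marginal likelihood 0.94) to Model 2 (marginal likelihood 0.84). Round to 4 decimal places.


BF12 = marginal likelihood of M1 / marginal likelihood of M2
= 0.94/0.84
= 1.119

1.119


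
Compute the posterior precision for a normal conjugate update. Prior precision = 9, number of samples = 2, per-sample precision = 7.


tau_post = tau_0 + n * tau
= 9 + 2 * 7 = 23

23


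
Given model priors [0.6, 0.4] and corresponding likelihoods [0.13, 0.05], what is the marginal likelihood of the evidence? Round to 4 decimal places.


P(E) = sum_i P(M_i) P(E|M_i)
= 0.078 + 0.02
= 0.098

0.098


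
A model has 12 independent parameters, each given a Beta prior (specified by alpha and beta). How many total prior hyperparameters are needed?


Each Beta prior needs 2 hyperparameters (alpha and beta).
Total = 2 * 12 = 24

24


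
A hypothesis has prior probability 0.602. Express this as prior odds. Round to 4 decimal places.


Odds = P(H) / P(not H) = 0.602 / 0.398
= 1.5126

1.5126


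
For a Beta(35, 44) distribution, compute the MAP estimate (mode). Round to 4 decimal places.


MAP = mode = (a-1)/(a+b-2)
= (35-1)/(35+44-2)
= 34/77 = 0.4416

0.4416


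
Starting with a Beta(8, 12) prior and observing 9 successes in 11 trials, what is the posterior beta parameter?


Posterior beta = prior beta + failures
Failures = 11 - 9 = 2
beta_post = 12 + 2 = 14

14


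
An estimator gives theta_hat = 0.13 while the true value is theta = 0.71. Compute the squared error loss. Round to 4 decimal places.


The squared error loss is (theta_hat - theta)^2
= (0.13 - 0.71)^2
= (-0.58)^2 = 0.3364

0.3364


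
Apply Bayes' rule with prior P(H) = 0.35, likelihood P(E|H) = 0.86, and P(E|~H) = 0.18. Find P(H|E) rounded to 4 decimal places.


Step 1: Compute marginal P(E) = P(E|H)P(H) + P(E|~H)P(~H)
= 0.86*0.35 + 0.18*0.65 = 0.418
Step 2: P(H|E) = P(E|H)P(H)/P(E) = 0.301/0.418
= 0.7201

0.7201


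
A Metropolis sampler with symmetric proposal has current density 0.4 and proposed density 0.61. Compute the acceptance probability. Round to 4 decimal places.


For symmetric proposals, acceptance = min(1, pi(x*)/pi(x))
= min(1, 0.61/0.4)
= min(1, 1.525) = 1.0

1.0


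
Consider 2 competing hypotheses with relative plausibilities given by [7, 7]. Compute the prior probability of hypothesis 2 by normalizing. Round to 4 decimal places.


Sum of weights = 7 + 7 = 14
Normalized prior for H2 = 7 / 14
= 0.5

0.5


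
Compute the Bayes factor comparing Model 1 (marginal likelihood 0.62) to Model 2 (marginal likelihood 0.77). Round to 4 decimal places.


BF12 = marginal likelihood of M1 / marginal likelihood of M2
= 0.62/0.77
= 0.8052

0.8052


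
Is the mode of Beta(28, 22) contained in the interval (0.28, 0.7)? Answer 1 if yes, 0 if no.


Mode = (a-1)/(a+b-2) = 27/48 = 0.5625
Interval: (0.28, 0.7)
Contains mode? 1

1


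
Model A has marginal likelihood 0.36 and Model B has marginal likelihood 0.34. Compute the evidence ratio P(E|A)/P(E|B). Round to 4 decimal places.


Evidence ratio = P(E|A) / P(E|B)
= 0.36 / 0.34
= 1.0588

1.0588


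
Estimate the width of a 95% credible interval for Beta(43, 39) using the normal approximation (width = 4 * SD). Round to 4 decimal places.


For Beta(a,b): Var = ab/((a+b)^2(a+b+1))
Var = 0.003, SD = 0.0548
Approximate 95% CI width = 4 * 0.0548 = 0.2193

0.2193


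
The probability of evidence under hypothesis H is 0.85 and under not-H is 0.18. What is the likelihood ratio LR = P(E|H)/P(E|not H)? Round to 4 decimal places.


LR = 0.85 / 0.18
= 4.7222

4.7222


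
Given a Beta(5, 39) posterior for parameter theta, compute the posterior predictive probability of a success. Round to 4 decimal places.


For a Beta-Bernoulli model, the predictive probability is the mean:
P(success) = 5/(5+39) = 5/44 = 0.1136

0.1136


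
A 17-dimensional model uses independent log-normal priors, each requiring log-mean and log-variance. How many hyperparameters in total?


Per parameter: 2 (log-mean and log-variance).
Total = 17 * 2 = 34

34


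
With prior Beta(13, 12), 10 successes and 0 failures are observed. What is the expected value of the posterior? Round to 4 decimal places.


Posterior = Beta(23, 12)
E[theta] = alpha/(alpha+beta)
= 23/35 = 0.6571

0.6571


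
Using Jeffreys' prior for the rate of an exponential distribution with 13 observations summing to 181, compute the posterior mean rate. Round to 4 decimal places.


Jeffreys' prior leads to posterior Gamma(13, 181).
Mean = 13/181 = 0.0718

0.0718


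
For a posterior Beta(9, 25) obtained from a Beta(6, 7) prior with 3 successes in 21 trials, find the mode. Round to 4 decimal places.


Mode = (alpha - 1) / (alpha + beta - 2)
= 8 / 32
= 0.25

0.25


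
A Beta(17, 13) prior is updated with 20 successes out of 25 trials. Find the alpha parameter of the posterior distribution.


In the Beta-Binomial conjugate update:
alpha_post = alpha_prior + successes
= 17 + 20
= 37

37


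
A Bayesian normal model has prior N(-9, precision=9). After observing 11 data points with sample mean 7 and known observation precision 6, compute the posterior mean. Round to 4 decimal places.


Posterior mean = (prior_precision * prior_mean + n * data_precision * data_mean) / (prior_precision + n * data_precision)
Numerator = 9*-9 + 11*6*7 = 381
Denominator = 9 + 11*6 = 75
Posterior mean = 5.08

5.08


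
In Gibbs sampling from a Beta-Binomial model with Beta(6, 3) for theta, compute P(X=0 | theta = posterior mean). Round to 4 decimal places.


Posterior mean = alpha/(alpha+beta) = 6/9 = 0.6667
P(X=0|theta=mean) = 1 - theta = 0.3333

0.3333


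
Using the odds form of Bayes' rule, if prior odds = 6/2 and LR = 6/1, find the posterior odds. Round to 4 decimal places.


Bayes' rule in odds form: posterior odds = prior odds * LR
= (6 * 6) / (2 * 1)
= 36/2 = 18.0

18.0


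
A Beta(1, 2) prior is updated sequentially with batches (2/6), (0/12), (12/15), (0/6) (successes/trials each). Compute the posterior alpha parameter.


Sequential conjugate updating is equivalent to a single batch update.
Total successes across all batches = 14
alpha_posterior = alpha_prior + total_successes = 1 + 14
= 15

15


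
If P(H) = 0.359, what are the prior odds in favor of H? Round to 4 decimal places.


Prior odds = P(H) / (1 - P(H))
= 0.359 / 0.641
= 0.5601

0.5601


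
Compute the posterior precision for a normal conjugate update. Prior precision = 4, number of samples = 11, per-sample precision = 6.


tau_post = tau_0 + n * tau
= 4 + 11 * 6 = 70

70


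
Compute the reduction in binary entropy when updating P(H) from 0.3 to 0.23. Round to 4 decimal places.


H_before = -p*log2(p) - (1-p)*log2(1-p) for p=0.3: 0.8813
H_after for p=0.23: 0.778
Reduction = 0.8813 - 0.778 = 0.1033

0.1033


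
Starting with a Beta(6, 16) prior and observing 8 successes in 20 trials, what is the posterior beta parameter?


Posterior beta = prior beta + failures
Failures = 20 - 8 = 12
beta_post = 16 + 12 = 28

28


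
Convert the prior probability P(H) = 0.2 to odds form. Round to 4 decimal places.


P(not H) = 1 - 0.2 = 0.8
Odds = 0.2 / 0.8 = 0.25

0.25


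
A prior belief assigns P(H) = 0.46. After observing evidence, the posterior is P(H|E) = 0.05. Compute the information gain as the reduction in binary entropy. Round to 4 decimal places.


H(prior) = -0.46*log2(0.46) - 0.54*log2(0.54)
= 0.9954
H(post) = -0.05*log2(0.05) - 0.95*log2(0.95)
= 0.2864
IG = 0.9954 - 0.2864 = 0.709

0.709


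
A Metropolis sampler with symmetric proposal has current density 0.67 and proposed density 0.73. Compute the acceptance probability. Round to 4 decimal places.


For symmetric proposals, acceptance = min(1, pi(x*)/pi(x))
= min(1, 0.73/0.67)
= min(1, 1.0896) = 1.0

1.0


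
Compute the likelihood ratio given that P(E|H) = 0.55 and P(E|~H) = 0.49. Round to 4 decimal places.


LR = P(E|H) / P(E|~H)
= 0.55 / 0.49 = 1.1224

1.1224


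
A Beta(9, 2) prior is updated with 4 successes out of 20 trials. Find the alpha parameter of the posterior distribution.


In the Beta-Binomial conjugate update:
alpha_post = alpha_prior + successes
= 9 + 4
= 13

13


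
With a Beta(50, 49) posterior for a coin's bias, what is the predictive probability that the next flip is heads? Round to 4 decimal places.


The predictive probability equals the posterior mean.
P(next = heads) = alpha / (alpha + beta)
= 50 / 99 = 0.5051

0.5051


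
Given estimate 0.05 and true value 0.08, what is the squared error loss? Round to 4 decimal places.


Squared error = (estimate - true)^2
Difference = -0.03
Loss = -0.03^2 = 0.0009

0.0009


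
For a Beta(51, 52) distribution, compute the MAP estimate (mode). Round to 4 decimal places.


MAP = mode = (a-1)/(a+b-2)
= (51-1)/(51+52-2)
= 50/101 = 0.495

0.495


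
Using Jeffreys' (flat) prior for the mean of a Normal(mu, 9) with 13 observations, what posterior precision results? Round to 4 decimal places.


Flat prior means prior precision is 0.
Posterior precision = n / sigma^2 = 13/9 = 1.4444

1.4444


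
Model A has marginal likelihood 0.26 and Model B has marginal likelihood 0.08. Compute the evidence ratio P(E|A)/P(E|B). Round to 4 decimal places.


Evidence ratio = P(E|A) / P(E|B)
= 0.26 / 0.08
= 3.25

3.25


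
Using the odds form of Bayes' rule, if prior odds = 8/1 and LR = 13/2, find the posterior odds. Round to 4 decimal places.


Bayes' rule in odds form: posterior odds = prior odds * LR
= (8 * 13) / (1 * 2)
= 104/2 = 52.0

52.0


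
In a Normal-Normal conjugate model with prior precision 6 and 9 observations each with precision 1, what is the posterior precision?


Posterior precision = prior precision + n * observation precision
= 6 + 9 * 1
= 6 + 9 = 15

15


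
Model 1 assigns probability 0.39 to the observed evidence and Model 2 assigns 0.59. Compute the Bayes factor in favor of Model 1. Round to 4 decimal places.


BF = P(data|M1) / P(data|M2)
= 0.39 / 0.59 = 0.661

0.661


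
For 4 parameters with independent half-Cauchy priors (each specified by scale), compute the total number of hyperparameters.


A half-Cauchy prior has 1 hyperparameter per parameter.
Total = 4 * 1 = 4

4


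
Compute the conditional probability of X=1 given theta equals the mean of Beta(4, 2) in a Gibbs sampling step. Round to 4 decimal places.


Mean of Beta(4, 2) = 0.6667
P(X=1 | theta=0.6667) = 0.6667

0.6667


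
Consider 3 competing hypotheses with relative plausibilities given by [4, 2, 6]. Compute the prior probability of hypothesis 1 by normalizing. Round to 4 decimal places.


Sum of weights = 4 + 2 + 6 = 12
Normalized prior for H1 = 4 / 12
= 0.3333

0.3333


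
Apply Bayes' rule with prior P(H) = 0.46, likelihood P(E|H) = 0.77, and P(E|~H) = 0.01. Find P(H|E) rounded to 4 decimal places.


Step 1: Compute marginal P(E) = P(E|H)P(H) + P(E|~H)P(~H)
= 0.77*0.46 + 0.01*0.54 = 0.3596
Step 2: P(H|E) = P(E|H)P(H)/P(E) = 0.3542/0.3596
= 0.985

0.985


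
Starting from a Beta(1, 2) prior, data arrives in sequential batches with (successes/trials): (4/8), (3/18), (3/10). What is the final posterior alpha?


In sequential Bayesian updating, we sum all successes.
Total successes = 10
Final alpha = 1 + 10 = 11

11


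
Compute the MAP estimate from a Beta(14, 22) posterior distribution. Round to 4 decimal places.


MAP = mode of Beta distribution
= (alpha - 1)/(alpha + beta - 2)
= (14-1)/(14+22-2)
= 13/34 = 0.3824

0.3824


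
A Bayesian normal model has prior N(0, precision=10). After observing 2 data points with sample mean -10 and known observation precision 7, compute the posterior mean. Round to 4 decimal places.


Posterior mean = (prior_precision * prior_mean + n * data_precision * data_mean) / (prior_precision + n * data_precision)
Numerator = 10*0 + 2*7*-10 = -140
Denominator = 10 + 2*7 = 24
Posterior mean = -5.8333

-5.8333


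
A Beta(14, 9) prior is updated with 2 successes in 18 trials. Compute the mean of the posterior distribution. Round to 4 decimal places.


After update: Beta(16, 25)
Mean = 16 / (16 + 25) = 16 / 41
= 0.3902

0.3902


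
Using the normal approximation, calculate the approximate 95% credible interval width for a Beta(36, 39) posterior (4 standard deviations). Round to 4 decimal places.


Var(Beta) = 36*39/(75^2 * 76) = 0.0033
SD = 0.0573
Width ~ 4*SD = 0.2292

0.2292


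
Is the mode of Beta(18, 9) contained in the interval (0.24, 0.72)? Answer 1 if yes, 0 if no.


Mode = (a-1)/(a+b-2) = 17/25 = 0.68
Interval: (0.24, 0.72)
Contains mode? 1

1


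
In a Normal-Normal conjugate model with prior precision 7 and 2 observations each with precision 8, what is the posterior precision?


Posterior precision = prior precision + n * observation precision
= 7 + 2 * 8
= 7 + 16 = 23

23


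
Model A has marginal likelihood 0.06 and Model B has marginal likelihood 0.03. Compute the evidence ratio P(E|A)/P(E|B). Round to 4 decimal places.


Evidence ratio = P(E|A) / P(E|B)
= 0.06 / 0.03
= 2.0

2.0


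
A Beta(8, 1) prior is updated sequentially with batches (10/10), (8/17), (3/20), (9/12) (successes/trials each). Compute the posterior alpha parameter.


Sequential conjugate updating is equivalent to a single batch update.
Total successes across all batches = 30
alpha_posterior = alpha_prior + total_successes = 8 + 30
= 38

38


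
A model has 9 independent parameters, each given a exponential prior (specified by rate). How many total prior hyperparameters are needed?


Each exponential prior needs 1 hyperparameter (rate).
Total = 1 * 9 = 9

9


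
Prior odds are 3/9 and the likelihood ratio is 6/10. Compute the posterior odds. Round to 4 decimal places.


Posterior odds = prior odds * likelihood ratio
= (3/9) * (6/10)
= 18 / 90
= 0.2

0.2


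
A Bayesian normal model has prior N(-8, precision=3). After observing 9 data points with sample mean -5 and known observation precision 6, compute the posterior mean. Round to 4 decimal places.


Posterior mean = (prior_precision * prior_mean + n * data_precision * data_mean) / (prior_precision + n * data_precision)
Numerator = 3*-8 + 9*6*-5 = -294
Denominator = 3 + 9*6 = 57
Posterior mean = -5.1579

-5.1579


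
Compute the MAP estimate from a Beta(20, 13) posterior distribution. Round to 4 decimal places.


MAP = mode of Beta distribution
= (alpha - 1)/(alpha + beta - 2)
= (20-1)/(20+13-2)
= 19/31 = 0.6129

0.6129


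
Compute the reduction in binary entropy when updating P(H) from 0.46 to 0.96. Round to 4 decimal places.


H_before = -p*log2(p) - (1-p)*log2(1-p) for p=0.46: 0.9954
H_after for p=0.96: 0.2423
Reduction = 0.9954 - 0.2423 = 0.7531

0.7531


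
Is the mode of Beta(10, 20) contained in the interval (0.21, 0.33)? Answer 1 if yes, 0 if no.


Mode = (a-1)/(a+b-2) = 9/28 = 0.3214
Interval: (0.21, 0.33)
Contains mode? 1

1


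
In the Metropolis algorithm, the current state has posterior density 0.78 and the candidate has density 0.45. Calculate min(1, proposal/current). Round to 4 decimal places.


Ratio = 0.45/0.78 = 0.5769
Acceptance probability = min(1, 0.5769)
= 0.5769

0.5769


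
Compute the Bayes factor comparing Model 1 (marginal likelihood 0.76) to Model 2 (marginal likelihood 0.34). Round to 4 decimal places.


BF12 = marginal likelihood of M1 / marginal likelihood of M2
= 0.76/0.34
= 2.2353

2.2353


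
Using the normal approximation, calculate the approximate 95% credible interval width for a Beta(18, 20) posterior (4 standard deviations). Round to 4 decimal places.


Var(Beta) = 18*20/(38^2 * 39) = 0.0064
SD = 0.08
Width ~ 4*SD = 0.3198

0.3198


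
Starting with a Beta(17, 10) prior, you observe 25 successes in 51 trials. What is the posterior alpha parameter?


For a Beta-Binomial conjugate model:
Posterior alpha = prior alpha + number of successes
= 17 + 25 = 42

42


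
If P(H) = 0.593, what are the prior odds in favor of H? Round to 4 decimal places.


Prior odds = P(H) / (1 - P(H))
= 0.593 / 0.407
= 1.457

1.457


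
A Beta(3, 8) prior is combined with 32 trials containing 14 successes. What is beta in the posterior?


In conjugate updating:
beta_posterior = beta_prior + (n - k)
= 8 + (32 - 14)
= 8 + 18 = 26

26


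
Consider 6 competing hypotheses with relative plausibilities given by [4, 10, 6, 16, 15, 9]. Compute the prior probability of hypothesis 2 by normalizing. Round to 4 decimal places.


Sum of weights = 4 + 10 + 6 + 16 + 15 + 9 = 60
Normalized prior for H2 = 10 / 60
= 0.1667

0.1667


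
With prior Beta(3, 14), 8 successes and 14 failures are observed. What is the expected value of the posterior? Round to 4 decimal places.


Posterior = Beta(11, 28)
E[theta] = alpha/(alpha+beta)
= 11/39 = 0.2821

0.2821


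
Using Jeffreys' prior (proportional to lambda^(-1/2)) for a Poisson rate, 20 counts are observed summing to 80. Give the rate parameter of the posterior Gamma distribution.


Conjugate update: Gamma(prior_shape + S, prior_rate + n).
Prior shape = 0.5, prior rate = 0.
Posterior rate = 0 + n = 20

20.0


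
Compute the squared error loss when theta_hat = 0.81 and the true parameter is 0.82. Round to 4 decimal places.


L = (theta_hat - theta_true)^2
= (0.81 - 0.82)^2
= -0.01^2 = 0.0001

0.0001


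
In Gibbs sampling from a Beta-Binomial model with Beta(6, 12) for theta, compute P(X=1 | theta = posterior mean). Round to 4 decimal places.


Posterior mean = alpha/(alpha+beta) = 6/18 = 0.3333
P(X=1|theta=mean) = theta = 0.3333

0.3333


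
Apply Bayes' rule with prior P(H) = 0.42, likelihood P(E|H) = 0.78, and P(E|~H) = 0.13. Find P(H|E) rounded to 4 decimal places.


Step 1: Compute marginal P(E) = P(E|H)P(H) + P(E|~H)P(~H)
= 0.78*0.42 + 0.13*0.58 = 0.403
Step 2: P(H|E) = P(E|H)P(H)/P(E) = 0.3276/0.403
= 0.8129

0.8129


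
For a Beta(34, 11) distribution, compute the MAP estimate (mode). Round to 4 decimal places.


MAP = mode = (a-1)/(a+b-2)
= (34-1)/(34+11-2)
= 33/43 = 0.7674

0.7674


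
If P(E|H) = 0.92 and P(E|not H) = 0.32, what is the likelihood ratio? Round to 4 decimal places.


Likelihood ratio = P(E|H) / P(E|not H)
= 0.92 / 0.32
= 2.875

2.875


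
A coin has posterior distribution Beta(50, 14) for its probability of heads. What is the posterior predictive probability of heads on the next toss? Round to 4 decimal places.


Posterior predictive = E[theta] = alpha/(alpha+beta)
= 50/64
= 0.7812

0.7812


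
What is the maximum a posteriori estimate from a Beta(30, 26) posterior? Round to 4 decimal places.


The MAP estimate equals the mode of the distribution.
Mode of Beta(a,b) = (a-1)/(a+b-2)
= 29/54
= 0.537

0.537


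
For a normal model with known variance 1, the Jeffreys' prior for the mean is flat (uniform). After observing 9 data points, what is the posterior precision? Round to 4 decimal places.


Jeffreys' prior for normal mean (known variance) is flat.
Prior precision = 0.
Posterior precision = prior_prec + n/sigma^2 = 0 + 9/1
= 9.0

9.0


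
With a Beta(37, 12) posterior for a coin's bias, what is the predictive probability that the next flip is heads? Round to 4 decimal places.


The predictive probability equals the posterior mean.
P(next = heads) = alpha / (alpha + beta)
= 37 / 49 = 0.7551

0.7551


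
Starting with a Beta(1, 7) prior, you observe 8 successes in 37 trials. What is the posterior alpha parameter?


For a Beta-Binomial conjugate model:
Posterior alpha = prior alpha + number of successes
= 1 + 8 = 9

9


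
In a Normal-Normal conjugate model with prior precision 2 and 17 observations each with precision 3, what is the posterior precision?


Posterior precision = prior precision + n * observation precision
= 2 + 17 * 3
= 2 + 51 = 53

53


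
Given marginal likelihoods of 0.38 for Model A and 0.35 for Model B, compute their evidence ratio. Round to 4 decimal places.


Ratio = ML(A) / ML(B) = 0.38/0.35
= 1.0857

1.0857


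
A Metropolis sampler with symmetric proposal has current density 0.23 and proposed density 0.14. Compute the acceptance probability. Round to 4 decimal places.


For symmetric proposals, acceptance = min(1, pi(x*)/pi(x))
= min(1, 0.14/0.23)
= min(1, 0.6087) = 0.6087

0.6087


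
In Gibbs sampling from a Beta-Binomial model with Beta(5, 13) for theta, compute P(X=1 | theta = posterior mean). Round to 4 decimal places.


Posterior mean = alpha/(alpha+beta) = 5/18 = 0.2778
P(X=1|theta=mean) = theta = 0.2778

0.2778


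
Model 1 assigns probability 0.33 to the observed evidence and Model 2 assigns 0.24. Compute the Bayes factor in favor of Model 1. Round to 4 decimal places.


BF = P(data|M1) / P(data|M2)
= 0.33 / 0.24 = 1.375

1.375


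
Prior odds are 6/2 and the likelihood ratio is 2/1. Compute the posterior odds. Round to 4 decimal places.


Posterior odds = prior odds * likelihood ratio
= (6/2) * (2/1)
= 12 / 2
= 6.0

6.0


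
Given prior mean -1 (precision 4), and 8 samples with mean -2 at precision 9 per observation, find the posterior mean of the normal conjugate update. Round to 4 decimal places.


The posterior mean is a precision-weighted average of prior and data.
Post. prec. = 4 + 72 = 76
Post. mean = (-4 + -144)/76 = -148/76 = -1.9474

-1.9474


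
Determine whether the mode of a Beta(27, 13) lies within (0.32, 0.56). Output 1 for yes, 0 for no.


First find the mode: (a-1)/(a+b-2) = 0.6842
Is 0.6842 in (0.32, 0.56)? 0

0


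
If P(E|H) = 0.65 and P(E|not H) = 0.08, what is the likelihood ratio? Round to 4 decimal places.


Likelihood ratio = P(E|H) / P(E|not H)
= 0.65 / 0.08
= 8.125

8.125


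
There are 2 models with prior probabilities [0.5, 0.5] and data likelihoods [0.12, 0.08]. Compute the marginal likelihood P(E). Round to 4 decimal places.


P(E) = sum over models of P(M_i) * P(E|M_i)
= 0.5*0.12 + 0.5*0.08
= 0.1

0.1


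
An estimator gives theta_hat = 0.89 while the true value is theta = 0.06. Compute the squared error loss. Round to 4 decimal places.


The squared error loss is (theta_hat - theta)^2
= (0.89 - 0.06)^2
= (0.83)^2 = 0.6889

0.6889
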